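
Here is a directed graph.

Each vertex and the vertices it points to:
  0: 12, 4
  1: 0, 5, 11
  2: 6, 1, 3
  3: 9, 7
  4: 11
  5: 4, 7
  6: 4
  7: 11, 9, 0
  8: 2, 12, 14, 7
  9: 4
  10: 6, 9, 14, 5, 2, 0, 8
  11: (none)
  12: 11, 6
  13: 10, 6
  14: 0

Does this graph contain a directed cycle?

No

DFS with white/gray/black marking, starting from 1:
1 gray
  0 gray
    12 gray
      11 gray
      11 black
      6 gray
        4 gray
          4→11: 11 black — skip
        4 black
      6 black
    12 black
    0→4: 4 black — skip
  0 black
  5 gray
    5→4: 4 black — skip
    7 gray
      7→11: 11 black — skip
      9 gray
        9→4: 4 black — skip
      9 black
      7→0: 0 black — skip
    7 black
  5 black
  1→11: 11 black — skip
1 black
2 gray
  2→6: 6 black — skip
  2→1: 1 black — skip
  3 gray
    3→9: 9 black — skip
    3→7: 7 black — skip
  3 black
2 black
8 gray
  8→2: 2 black — skip
  8→12: 12 black — skip
  14 gray
    14→0: 0 black — skip
  14 black
  8→7: 7 black — skip
8 black
10 gray
  10→6: 6 black — skip
  10→9: 9 black — skip
  10→14: 14 black — skip
  10→5: 5 black — skip
  10→2: 2 black — skip
  10→0: 0 black — skip
  10→8: 8 black — skip
10 black
13 gray
  13→10: 10 black — skip
  13→6: 6 black — skip
13 black
Every edge goes to a white or black vertex — no back edge, so the graph is acyclic.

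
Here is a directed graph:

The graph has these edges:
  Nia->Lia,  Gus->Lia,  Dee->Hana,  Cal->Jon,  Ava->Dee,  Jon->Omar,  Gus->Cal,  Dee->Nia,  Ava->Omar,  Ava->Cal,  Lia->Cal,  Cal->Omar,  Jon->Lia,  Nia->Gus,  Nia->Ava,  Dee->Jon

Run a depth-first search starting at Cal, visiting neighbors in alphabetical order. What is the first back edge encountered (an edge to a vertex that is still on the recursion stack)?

Lia→Cal

DFS from Cal (visiting neighbors in alphabetical order); mark gray on enter, black on exit:
Cal gray
  Jon gray
    Lia gray
      Lia→Cal: Cal is gray → back edge
First back edge: Lia → Cal.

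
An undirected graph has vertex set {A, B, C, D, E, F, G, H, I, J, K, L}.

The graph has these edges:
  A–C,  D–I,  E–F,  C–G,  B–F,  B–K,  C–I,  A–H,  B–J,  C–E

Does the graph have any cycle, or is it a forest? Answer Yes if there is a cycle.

No

DFS, tracking each vertex's parent; an edge to a visited non-parent vertex closes a cycle.
Start from F:
visit F (parent –)
  visit E (parent F)
    E–F: parent, skip
    visit C (parent E)
      visit I (parent C)
        I–C: parent, skip
        visit D (parent I)
          D–I: parent, skip
      visit A (parent C)
        A–C: parent, skip
        visit H (parent A)
          H–A: parent, skip
      visit G (parent C)
        G–C: parent, skip
      C–E: parent, skip
  visit B (parent F)
    visit J (parent B)
      J–B: parent, skip
    visit K (parent B)
      K–B: parent, skip
    B–F: parent, skip
visit L (parent –)
No non-parent visited neighbor found — the graph is a forest.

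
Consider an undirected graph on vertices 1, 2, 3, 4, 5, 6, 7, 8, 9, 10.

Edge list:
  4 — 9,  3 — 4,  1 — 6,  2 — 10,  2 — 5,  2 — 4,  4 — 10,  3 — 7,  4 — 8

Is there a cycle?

DFS, tracking each vertex's parent; an edge to a visited non-parent vertex closes a cycle.
Start from 1:
visit 1 (parent –)
  visit 6 (parent 1)
    6–1: parent, skip
visit 2 (parent –)
  visit 4 (parent 2)
    visit 9 (parent 4)
      9–4: parent, skip
    visit 8 (parent 4)
      8–4: parent, skip
    4–2: parent, skip
    visit 3 (parent 4)
      3–4: parent, skip
      visit 7 (parent 3)
        7–3: parent, skip
    visit 10 (parent 4)
      10–2: 2 visited and ≠ parent → cycle
Cycle: 2 – 4 – 10 – 2.

Yes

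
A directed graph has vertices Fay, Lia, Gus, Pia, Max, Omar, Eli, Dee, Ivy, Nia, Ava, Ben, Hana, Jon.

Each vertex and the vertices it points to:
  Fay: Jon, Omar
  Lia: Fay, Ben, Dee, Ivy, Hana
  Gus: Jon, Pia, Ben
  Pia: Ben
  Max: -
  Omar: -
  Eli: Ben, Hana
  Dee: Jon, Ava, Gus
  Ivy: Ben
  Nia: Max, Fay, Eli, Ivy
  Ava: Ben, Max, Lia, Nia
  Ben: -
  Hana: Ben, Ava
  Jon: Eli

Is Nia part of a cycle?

Yes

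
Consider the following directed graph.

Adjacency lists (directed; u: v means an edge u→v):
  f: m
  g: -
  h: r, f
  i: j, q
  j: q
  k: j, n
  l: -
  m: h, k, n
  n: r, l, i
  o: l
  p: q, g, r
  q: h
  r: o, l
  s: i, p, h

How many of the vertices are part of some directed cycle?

8

A vertex is on a directed cycle iff it belongs to a strongly connected component of size ≥ 2 (or has a self-loop).
The vertices on cycles are {f, h, i, j, k, m, n, q} — 8 in total.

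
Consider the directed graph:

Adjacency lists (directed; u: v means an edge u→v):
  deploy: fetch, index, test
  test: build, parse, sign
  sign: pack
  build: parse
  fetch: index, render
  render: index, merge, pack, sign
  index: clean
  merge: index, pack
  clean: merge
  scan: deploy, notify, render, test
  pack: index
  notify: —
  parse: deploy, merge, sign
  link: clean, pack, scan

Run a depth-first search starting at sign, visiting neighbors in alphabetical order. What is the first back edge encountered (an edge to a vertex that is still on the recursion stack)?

merge->index

DFS from sign (visiting neighbors in alphabetical order); mark gray on enter, black on exit:
sign gray
  pack gray
    index gray
      clean gray
        merge gray
          merge→index: index is gray → back edge
First back edge: merge → index.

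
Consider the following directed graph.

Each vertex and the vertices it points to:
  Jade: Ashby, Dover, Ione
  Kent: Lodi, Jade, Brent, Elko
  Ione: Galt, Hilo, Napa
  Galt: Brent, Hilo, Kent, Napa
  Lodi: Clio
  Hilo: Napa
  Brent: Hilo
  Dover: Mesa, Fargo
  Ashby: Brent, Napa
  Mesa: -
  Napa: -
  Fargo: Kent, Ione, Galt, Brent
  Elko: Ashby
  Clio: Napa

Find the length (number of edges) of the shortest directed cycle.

For each vertex v, BFS finds the shortest path from v back to v.
The shortest such closed walk is Kent → Jade → Dover → Fargo → Kent, length 4.

4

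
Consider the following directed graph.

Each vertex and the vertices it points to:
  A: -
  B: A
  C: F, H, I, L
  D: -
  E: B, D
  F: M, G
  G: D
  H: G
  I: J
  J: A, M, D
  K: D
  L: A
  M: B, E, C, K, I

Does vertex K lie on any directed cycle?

No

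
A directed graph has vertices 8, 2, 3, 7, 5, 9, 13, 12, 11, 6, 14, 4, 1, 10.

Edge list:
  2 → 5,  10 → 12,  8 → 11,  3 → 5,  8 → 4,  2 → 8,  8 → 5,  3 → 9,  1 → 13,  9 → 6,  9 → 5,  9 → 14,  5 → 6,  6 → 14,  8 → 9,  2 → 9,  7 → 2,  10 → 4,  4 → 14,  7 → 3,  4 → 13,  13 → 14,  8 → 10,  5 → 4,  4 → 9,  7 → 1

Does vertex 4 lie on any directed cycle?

Yes

4 is on a cycle iff 4 can reach itself via ≥1 edge.
4 → 9 → 5 → 4 — yes.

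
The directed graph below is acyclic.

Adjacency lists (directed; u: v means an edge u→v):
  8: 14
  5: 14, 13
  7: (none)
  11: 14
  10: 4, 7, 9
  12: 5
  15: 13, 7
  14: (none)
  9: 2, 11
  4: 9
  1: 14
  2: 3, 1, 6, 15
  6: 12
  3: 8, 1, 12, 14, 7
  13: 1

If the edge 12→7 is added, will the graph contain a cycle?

No

Adding 12→7 creates a cycle iff 7 can already reach 12.
Explore from 7: no path reaches 12. The graph stays acyclic.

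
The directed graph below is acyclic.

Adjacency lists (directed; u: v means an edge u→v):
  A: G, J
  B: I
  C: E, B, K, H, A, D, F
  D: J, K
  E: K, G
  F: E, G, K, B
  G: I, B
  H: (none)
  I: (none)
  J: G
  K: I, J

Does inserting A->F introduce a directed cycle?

No

Adding A→F creates a cycle iff F can already reach A.
Explore from F: no path reaches A. The graph stays acyclic.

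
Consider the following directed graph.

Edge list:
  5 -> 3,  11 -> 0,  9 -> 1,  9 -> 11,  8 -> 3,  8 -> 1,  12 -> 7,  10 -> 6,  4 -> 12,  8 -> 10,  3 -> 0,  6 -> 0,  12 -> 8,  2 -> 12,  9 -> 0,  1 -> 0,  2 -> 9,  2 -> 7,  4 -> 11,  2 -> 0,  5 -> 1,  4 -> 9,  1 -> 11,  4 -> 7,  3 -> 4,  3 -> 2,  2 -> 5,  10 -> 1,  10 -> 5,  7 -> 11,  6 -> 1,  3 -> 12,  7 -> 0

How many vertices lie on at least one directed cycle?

7

A vertex is on a directed cycle iff it belongs to a strongly connected component of size ≥ 2 (or has a self-loop).
The vertices on cycles are {2, 3, 4, 5, 8, 10, 12} — 7 in total.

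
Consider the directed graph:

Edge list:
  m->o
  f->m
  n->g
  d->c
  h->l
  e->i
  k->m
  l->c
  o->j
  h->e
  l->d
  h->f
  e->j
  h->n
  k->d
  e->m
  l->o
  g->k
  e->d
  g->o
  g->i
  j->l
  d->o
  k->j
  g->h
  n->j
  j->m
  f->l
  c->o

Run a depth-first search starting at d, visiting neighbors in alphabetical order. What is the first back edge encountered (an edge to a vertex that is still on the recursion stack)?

DFS from d (visiting neighbors in alphabetical order); mark gray on enter, black on exit:
d gray
  c gray
    o gray
      j gray
        l gray
          l→c: c is gray → back edge
First back edge: l → c.

l→c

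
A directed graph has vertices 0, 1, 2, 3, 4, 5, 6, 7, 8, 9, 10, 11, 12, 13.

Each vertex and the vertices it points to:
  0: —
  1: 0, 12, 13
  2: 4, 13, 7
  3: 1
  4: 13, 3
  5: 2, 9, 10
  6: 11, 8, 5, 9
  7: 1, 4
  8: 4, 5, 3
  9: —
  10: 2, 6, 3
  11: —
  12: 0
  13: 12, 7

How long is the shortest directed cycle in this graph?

3

For each vertex v, BFS finds the shortest path from v back to v.
The shortest such closed walk is 10 → 6 → 5 → 10, length 3.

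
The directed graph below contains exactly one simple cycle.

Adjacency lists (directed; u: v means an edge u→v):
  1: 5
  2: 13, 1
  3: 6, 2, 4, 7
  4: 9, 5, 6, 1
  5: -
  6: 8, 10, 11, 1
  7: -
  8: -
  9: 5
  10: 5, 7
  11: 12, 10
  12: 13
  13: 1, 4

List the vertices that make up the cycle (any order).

DFS with gray/black marking from 6:
6 gray
  8 gray
  8 black
  10 gray
    5 gray
    5 black
    7 gray
    7 black
  10 black
  11 gray
    12 gray
      13 gray
        1 gray
          1→5: 5 black — skip
        1 black
        4 gray
          9 gray
            9→5: 5 black — skip
          9 black
          4→5: 5 black — skip
          4→6: 6 is gray → back edge
Back edge closes the cycle 6 → 11 → 12 → 13 → 4 → 6; its vertices are {4, 6, 11, 12, 13}.

4, 6, 11, 12, 13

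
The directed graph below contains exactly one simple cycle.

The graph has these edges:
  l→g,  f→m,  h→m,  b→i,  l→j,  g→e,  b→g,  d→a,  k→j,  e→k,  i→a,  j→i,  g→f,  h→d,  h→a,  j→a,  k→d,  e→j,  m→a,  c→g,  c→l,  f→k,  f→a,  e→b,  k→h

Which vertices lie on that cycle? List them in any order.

DFS with gray/black marking from g:
g gray
  e gray
    k gray
      j gray
        i gray
          a gray
          a black
        i black
        j→a: a black — skip
      j black
      d gray
        d→a: a black — skip
      d black
      h gray
        h→d: d black — skip
        h→a: a black — skip
        m gray
          m→a: a black — skip
        m black
      h black
    k black
    e→j: j black — skip
    b gray
      b→i: i black — skip
      b→g: g is gray → back edge
Back edge closes the cycle g → e → b → g; its vertices are {b, e, g}.

b, e, g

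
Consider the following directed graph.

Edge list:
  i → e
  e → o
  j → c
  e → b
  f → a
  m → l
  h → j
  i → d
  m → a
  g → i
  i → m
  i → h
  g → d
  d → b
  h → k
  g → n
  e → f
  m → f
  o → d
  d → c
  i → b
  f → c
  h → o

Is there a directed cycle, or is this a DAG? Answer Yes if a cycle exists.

No

DFS with white/gray/black marking, starting from h:
h gray
  o gray
    d gray
      c gray
      c black
      b gray
      b black
    d black
  o black
  j gray
    j→c: c black — skip
  j black
  k gray
  k black
h black
i gray
  e gray
    e→b: b black — skip
    e→o: o black — skip
    f gray
      a gray
      a black
      f→c: c black — skip
    f black
  e black
  i→b: b black — skip
  m gray
    m→a: a black — skip
    m→f: f black — skip
    l gray
    l black
  m black
  i→d: d black — skip
  i→h: h black — skip
i black
g gray
  g→d: d black — skip
  n gray
  n black
  g→i: i black — skip
g black
Every edge goes to a white or black vertex — no back edge, so the graph is acyclic.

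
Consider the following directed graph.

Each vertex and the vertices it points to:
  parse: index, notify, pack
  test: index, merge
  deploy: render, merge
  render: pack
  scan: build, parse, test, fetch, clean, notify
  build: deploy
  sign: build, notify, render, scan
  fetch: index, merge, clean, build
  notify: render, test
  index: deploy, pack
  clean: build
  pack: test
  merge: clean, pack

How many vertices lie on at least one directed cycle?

A vertex is on a directed cycle iff it belongs to a strongly connected component of size ≥ 2 (or has a self-loop).
The vertices on cycles are {pack, test, build, clean, index, merge, deploy, render} — 8 in total.

8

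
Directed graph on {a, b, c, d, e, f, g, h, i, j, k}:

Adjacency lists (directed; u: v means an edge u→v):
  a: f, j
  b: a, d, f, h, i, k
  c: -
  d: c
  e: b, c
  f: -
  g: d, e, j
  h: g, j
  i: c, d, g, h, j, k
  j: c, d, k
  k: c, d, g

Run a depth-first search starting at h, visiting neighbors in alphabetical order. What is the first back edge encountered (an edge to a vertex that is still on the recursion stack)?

DFS from h (visiting neighbors in alphabetical order); mark gray on enter, black on exit:
h gray
  g gray
    d gray
      c gray
      c black
    d black
    e gray
      b gray
        a gray
          f gray
          f black
          j gray
            j→c: c black — skip
            j→d: d black — skip
            k gray
              k→c: c black — skip
              k→d: d black — skip
              k→g: g is gray → back edge
First back edge: k → g.

k->g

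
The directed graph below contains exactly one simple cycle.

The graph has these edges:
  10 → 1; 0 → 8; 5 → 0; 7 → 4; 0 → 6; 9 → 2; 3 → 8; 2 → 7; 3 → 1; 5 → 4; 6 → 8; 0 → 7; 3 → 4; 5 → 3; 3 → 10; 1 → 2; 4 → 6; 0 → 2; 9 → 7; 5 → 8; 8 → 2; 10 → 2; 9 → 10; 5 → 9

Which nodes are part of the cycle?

2, 4, 6, 7, 8

DFS with gray/black marking from 4:
4 gray
  6 gray
    8 gray
      2 gray
        7 gray
          7→4: 4 is gray → back edge
Back edge closes the cycle 4 → 6 → 8 → 2 → 7 → 4; its vertices are {2, 4, 6, 7, 8}.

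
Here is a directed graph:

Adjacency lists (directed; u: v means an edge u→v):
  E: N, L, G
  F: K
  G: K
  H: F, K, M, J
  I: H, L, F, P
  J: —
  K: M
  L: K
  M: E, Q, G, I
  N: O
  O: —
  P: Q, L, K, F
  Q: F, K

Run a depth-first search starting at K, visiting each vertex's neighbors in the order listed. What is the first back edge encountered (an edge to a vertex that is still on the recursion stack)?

L→K

DFS from K (visiting each vertex's neighbors in the order listed); mark gray on enter, black on exit:
K gray
  M gray
    E gray
      N gray
        O gray
        O black
      N black
      L gray
        L→K: K is gray → back edge
First back edge: L → K.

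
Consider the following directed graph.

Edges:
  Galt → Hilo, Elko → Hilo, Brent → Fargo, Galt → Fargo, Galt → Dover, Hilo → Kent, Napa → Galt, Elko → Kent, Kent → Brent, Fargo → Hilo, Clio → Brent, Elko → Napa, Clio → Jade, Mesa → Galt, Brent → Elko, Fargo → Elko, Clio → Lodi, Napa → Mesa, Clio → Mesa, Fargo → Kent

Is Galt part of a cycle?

Yes

Galt is on a cycle iff Galt can reach itself via ≥1 edge.
Galt → Fargo → Elko → Napa → Galt — yes.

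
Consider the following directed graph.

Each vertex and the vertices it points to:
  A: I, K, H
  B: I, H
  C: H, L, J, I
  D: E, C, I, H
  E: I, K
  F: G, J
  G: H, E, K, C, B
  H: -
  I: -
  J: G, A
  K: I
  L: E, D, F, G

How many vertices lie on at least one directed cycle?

A vertex is on a directed cycle iff it belongs to a strongly connected component of size ≥ 2 (or has a self-loop).
The vertices on cycles are {C, D, F, G, J, L} — 6 in total.

6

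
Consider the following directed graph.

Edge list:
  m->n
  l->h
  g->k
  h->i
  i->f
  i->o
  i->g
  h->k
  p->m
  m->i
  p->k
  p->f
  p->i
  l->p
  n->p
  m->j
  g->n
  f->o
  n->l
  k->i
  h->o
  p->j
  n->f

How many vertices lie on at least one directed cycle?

A vertex is on a directed cycle iff it belongs to a strongly connected component of size ≥ 2 (or has a self-loop).
The vertices on cycles are {g, h, i, k, l, m, n, p} — 8 in total.

8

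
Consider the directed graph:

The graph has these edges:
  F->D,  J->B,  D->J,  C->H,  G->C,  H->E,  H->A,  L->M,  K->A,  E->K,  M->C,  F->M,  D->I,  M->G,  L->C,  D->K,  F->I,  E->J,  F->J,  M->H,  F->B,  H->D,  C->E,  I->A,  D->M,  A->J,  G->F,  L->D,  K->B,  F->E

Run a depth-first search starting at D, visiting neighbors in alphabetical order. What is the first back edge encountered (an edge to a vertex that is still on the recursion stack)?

DFS from D (visiting neighbors in alphabetical order); mark gray on enter, black on exit:
D gray
  I gray
    A gray
      J gray
        B gray
        B black
      J black
    A black
  I black
  D→J: J black — skip
  K gray
    K→A: A black — skip
    K→B: B black — skip
  K black
  M gray
    C gray
      E gray
        E→J: J black — skip
        E→K: K black — skip
      E black
      H gray
        H→A: A black — skip
        H→D: D is gray → back edge
First back edge: H → D.

H→D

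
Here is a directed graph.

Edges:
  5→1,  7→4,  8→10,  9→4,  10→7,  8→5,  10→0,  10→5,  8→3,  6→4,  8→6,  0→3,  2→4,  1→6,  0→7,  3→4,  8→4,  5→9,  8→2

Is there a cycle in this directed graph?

DFS with white/gray/black marking, starting from 7:
7 gray
  4 gray
  4 black
7 black
3 gray
  3→4: 4 black — skip
3 black
0 gray
  0→3: 3 black — skip
  0→7: 7 black — skip
0 black
5 gray
  9 gray
    9→4: 4 black — skip
  9 black
  1 gray
    6 gray
      6→4: 4 black — skip
    6 black
  1 black
5 black
2 gray
  2→4: 4 black — skip
2 black
8 gray
  8→2: 2 black — skip
  8→3: 3 black — skip
  8→4: 4 black — skip
  8→5: 5 black — skip
  8→6: 6 black — skip
  10 gray
    10→5: 5 black — skip
    10→0: 0 black — skip
    10→7: 7 black — skip
  10 black
8 black
Every edge goes to a white or black vertex — no back edge, so the graph is acyclic.

No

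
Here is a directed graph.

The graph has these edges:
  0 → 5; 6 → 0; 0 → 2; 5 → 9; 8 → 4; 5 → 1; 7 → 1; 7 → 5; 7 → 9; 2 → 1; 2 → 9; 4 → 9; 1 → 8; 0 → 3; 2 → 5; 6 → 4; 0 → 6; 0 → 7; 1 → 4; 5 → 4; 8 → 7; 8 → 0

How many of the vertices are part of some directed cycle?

7

A vertex is on a directed cycle iff it belongs to a strongly connected component of size ≥ 2 (or has a self-loop).
The vertices on cycles are {0, 1, 2, 5, 6, 7, 8} — 7 in total.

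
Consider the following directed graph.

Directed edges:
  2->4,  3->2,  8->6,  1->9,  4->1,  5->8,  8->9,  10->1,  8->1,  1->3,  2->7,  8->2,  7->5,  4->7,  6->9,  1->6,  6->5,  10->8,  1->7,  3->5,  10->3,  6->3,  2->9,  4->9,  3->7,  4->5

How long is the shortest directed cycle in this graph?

3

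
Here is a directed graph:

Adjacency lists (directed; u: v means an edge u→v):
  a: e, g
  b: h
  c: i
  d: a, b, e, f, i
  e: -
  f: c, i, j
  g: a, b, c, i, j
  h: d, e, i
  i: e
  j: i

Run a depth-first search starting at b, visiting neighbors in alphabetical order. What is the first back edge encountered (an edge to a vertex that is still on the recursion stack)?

g→a

DFS from b (visiting neighbors in alphabetical order); mark gray on enter, black on exit:
b gray
  h gray
    d gray
      a gray
        e gray
        e black
        g gray
          g→a: a is gray → back edge
First back edge: g → a.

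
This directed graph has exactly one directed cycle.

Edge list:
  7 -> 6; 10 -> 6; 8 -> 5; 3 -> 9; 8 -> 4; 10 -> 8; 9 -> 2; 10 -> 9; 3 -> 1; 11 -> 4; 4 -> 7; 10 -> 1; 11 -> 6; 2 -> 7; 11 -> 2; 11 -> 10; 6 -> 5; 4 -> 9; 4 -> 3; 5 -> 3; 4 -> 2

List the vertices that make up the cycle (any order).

2, 3, 5, 6, 7, 9

DFS with gray/black marking from 6:
6 gray
  5 gray
    3 gray
      1 gray
      1 black
      9 gray
        2 gray
          7 gray
            7→6: 6 is gray → back edge
Back edge closes the cycle 6 → 5 → 3 → 9 → 2 → 7 → 6; its vertices are {2, 3, 5, 6, 7, 9}.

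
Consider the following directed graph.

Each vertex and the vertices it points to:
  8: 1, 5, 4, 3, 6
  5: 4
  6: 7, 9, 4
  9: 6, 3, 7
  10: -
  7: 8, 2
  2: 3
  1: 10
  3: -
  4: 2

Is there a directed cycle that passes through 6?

Yes

6 is on a cycle iff 6 can reach itself via ≥1 edge.
6 → 9 → 6 — yes.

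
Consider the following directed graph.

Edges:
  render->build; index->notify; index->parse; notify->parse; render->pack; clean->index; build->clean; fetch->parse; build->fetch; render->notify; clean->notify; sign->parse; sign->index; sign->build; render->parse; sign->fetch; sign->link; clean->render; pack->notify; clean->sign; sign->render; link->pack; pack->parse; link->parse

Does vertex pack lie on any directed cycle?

pack lies on a cycle iff there is a path from pack back to itself.
Exploring from pack, it never reaches itself; equivalently, its strongly connected component is a singleton.

No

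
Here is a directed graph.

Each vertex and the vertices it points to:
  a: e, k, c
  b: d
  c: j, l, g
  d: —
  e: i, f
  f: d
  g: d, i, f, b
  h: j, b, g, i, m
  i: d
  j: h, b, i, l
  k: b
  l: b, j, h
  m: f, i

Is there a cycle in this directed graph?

Yes

DFS with white/gray/black marking, starting from i:
i gray
  d gray
  d black
i black
a gray
  e gray
    e→i: i black — skip
    f gray
      f→d: d black — skip
    f black
  e black
  k gray
    b gray
      b→d: d black — skip
    b black
  k black
  c gray
    j gray
      h gray
        h→j: j is gray → back edge
Back edge found, so a cycle exists: j → h → j.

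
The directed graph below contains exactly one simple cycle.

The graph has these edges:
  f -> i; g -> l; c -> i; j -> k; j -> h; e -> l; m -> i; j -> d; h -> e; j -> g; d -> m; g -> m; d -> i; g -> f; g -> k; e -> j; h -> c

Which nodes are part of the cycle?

e, h, j

DFS with gray/black marking from e:
e gray
  j gray
    g gray
      m gray
        i gray
        i black
      m black
      k gray
      k black
      l gray
      l black
      f gray
        f→i: i black — skip
      f black
    g black
    d gray
      d→m: m black — skip
      d→i: i black — skip
    d black
    j→k: k black — skip
    h gray
      h→e: e is gray → back edge
Back edge closes the cycle e → j → h → e; its vertices are {e, h, j}.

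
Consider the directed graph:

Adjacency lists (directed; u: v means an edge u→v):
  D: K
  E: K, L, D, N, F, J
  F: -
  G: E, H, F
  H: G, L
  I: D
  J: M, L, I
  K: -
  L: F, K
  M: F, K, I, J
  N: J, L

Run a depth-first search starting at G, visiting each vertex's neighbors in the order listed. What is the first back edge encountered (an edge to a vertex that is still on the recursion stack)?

M->J

DFS from G (visiting each vertex's neighbors in the order listed); mark gray on enter, black on exit:
G gray
  E gray
    K gray
    K black
    L gray
      F gray
      F black
      L→K: K black — skip
    L black
    D gray
      D→K: K black — skip
    D black
    N gray
      J gray
        M gray
          M→F: F black — skip
          M→K: K black — skip
          I gray
            I→D: D black — skip
          I black
          M→J: J is gray → back edge
First back edge: M → J.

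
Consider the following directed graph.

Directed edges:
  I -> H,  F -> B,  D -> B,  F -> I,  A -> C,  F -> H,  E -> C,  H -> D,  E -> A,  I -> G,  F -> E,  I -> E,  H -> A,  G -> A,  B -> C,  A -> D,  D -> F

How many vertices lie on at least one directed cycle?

A vertex is on a directed cycle iff it belongs to a strongly connected component of size ≥ 2 (or has a self-loop).
The vertices on cycles are {A, D, E, F, G, H, I} — 7 in total.

7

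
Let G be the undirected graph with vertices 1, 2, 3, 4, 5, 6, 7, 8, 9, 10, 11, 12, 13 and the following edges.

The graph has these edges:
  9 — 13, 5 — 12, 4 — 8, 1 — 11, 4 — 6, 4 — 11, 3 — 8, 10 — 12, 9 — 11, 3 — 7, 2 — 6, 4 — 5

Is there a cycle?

No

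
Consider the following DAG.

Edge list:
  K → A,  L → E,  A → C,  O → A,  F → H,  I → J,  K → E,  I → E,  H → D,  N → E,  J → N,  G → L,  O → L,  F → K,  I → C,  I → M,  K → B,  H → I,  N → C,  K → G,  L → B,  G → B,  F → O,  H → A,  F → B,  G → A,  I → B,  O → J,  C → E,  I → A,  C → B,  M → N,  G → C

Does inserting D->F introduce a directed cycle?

Yes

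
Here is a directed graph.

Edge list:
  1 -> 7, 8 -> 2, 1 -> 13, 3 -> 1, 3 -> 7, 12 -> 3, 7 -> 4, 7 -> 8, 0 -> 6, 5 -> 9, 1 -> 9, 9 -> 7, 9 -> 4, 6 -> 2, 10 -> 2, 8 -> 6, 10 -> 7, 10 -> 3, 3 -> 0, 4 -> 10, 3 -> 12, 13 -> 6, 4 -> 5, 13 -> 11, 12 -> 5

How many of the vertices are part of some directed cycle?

8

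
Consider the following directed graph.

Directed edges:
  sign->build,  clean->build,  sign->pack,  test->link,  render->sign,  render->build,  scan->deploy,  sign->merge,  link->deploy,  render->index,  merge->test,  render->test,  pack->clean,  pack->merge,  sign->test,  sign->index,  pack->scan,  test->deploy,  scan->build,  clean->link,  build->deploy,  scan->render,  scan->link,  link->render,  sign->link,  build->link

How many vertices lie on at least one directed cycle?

9

A vertex is on a directed cycle iff it belongs to a strongly connected component of size ≥ 2 (or has a self-loop).
The vertices on cycles are {link, pack, scan, sign, test, build, clean, merge, render} — 9 in total.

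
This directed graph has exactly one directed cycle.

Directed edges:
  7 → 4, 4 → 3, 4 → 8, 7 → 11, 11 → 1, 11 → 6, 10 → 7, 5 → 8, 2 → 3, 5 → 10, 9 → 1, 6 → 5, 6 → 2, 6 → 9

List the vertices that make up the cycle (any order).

5, 6, 7, 10, 11

DFS with gray/black marking from 6:
6 gray
  9 gray
    1 gray
    1 black
  9 black
  5 gray
    10 gray
      7 gray
        4 gray
          8 gray
          8 black
          3 gray
          3 black
        4 black
        11 gray
          11→6: 6 is gray → back edge
Back edge closes the cycle 6 → 5 → 10 → 7 → 11 → 6; its vertices are {5, 6, 7, 10, 11}.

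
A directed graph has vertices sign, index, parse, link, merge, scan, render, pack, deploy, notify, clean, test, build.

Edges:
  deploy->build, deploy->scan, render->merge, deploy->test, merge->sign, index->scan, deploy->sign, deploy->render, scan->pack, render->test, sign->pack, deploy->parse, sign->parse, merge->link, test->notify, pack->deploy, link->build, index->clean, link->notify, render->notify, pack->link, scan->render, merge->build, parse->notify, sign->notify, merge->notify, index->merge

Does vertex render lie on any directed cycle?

render is on a cycle iff render can reach itself via ≥1 edge.
render → merge → sign → pack → deploy → render — yes.

Yes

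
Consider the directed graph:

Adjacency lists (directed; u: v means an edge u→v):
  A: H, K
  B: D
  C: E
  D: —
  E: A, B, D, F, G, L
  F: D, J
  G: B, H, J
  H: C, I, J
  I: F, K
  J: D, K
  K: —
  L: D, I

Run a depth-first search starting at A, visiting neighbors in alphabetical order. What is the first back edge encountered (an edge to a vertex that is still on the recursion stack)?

DFS from A (visiting neighbors in alphabetical order); mark gray on enter, black on exit:
A gray
  H gray
    C gray
      E gray
        E→A: A is gray → back edge
First back edge: E → A.

E->A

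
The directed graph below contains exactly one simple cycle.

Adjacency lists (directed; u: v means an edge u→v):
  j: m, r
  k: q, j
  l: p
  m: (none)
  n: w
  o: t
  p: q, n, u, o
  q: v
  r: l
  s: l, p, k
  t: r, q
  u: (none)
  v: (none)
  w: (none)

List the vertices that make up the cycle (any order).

DFS with gray/black marking from p:
p gray
  q gray
    v gray
    v black
  q black
  n gray
    w gray
    w black
  n black
  u gray
  u black
  o gray
    t gray
      r gray
        l gray
          l→p: p is gray → back edge
Back edge closes the cycle p → o → t → r → l → p; its vertices are {l, o, p, r, t}.

l, o, p, r, t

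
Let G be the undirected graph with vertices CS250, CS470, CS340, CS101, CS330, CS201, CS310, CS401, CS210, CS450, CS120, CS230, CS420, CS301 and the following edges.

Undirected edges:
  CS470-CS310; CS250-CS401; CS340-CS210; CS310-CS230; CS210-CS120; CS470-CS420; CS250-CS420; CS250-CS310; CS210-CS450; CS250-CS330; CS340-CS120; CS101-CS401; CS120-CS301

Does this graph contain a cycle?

Yes

DFS, tracking each vertex's parent; an edge to a visited non-parent vertex closes a cycle.
Start from CS470:
visit CS470 (parent –)
  visit CS420 (parent CS470)
    visit CS250 (parent CS420)
      visit CS310 (parent CS250)
        CS310–CS250: parent, skip
        CS310–CS470: CS470 visited and ≠ parent → cycle
Cycle: CS470 – CS420 – CS250 – CS310 – CS470.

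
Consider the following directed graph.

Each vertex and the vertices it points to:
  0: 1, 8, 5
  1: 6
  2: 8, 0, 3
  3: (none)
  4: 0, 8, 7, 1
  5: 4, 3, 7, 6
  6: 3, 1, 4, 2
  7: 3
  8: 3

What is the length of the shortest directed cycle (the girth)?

2

For each vertex v, BFS finds the shortest path from v back to v.
The shortest such closed walk is 6 → 1 → 6, length 2.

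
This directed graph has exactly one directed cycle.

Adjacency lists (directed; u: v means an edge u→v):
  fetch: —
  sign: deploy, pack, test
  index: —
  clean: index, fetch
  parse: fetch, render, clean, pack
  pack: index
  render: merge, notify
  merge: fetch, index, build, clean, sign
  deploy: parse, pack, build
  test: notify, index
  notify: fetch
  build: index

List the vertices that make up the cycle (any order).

DFS with gray/black marking from sign:
sign gray
  deploy gray
    parse gray
      fetch gray
      fetch black
      render gray
        merge gray
          merge→fetch: fetch black — skip
          index gray
          index black
          build gray
            build→index: index black — skip
          build black
          clean gray
            clean→index: index black — skip
            clean→fetch: fetch black — skip
          clean black
          merge→sign: sign is gray → back edge
Back edge closes the cycle sign → deploy → parse → render → merge → sign; its vertices are {sign, merge, parse, deploy, render}.

sign, merge, parse, deploy, render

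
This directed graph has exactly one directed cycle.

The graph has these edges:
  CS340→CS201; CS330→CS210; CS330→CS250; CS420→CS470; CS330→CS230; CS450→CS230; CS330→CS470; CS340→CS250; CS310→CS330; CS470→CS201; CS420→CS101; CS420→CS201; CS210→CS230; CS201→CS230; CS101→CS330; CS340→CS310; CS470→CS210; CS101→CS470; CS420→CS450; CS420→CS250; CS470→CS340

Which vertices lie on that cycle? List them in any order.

CS310, CS330, CS340, CS470

DFS with gray/black marking from CS470:
CS470 gray
  CS201 gray
    CS230 gray
    CS230 black
  CS201 black
  CS340 gray
    CS340→CS201: CS201 black — skip
    CS250 gray
    CS250 black
    CS310 gray
      CS330 gray
        CS330→CS470: CS470 is gray → back edge
Back edge closes the cycle CS470 → CS340 → CS310 → CS330 → CS470; its vertices are {CS310, CS330, CS340, CS470}.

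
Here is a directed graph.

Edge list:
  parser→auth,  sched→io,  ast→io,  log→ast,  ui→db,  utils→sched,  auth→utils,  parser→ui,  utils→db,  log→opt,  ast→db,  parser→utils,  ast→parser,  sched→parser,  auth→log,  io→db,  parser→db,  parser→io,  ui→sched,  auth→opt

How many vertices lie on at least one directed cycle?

A vertex is on a directed cycle iff it belongs to a strongly connected component of size ≥ 2 (or has a self-loop).
The vertices on cycles are {ui, ast, log, auth, sched, utils, parser} — 7 in total.

7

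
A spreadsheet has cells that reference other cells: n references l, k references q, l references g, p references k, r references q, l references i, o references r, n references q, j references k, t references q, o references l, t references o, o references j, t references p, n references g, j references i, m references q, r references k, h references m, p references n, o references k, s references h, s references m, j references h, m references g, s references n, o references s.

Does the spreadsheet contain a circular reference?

DFS with white/gray/black marking, starting from g:
g gray
g black
h gray
  m gray
    q gray
    q black
    m→g: g black — skip
  m black
h black
i gray
i black
j gray
  j→h: h black — skip
  j→i: i black — skip
  k gray
    k→q: q black — skip
  k black
j black
l gray
  l→i: i black — skip
  l→g: g black — skip
l black
n gray
  n→q: q black — skip
  n→g: g black — skip
  n→l: l black — skip
n black
o gray
  o→k: k black — skip
  o→j: j black — skip
  o→l: l black — skip
  s gray
    s→m: m black — skip
    s→h: h black — skip
    s→n: n black — skip
  s black
  r gray
    r→q: q black — skip
    r→k: k black — skip
  r black
o black
p gray
  p→n: n black — skip
  p→k: k black — skip
p black
t gray
  t→o: o black — skip
  t→p: p black — skip
  t→q: q black — skip
t black
Every edge goes to a white or black vertex — no back edge, so the graph is acyclic.

No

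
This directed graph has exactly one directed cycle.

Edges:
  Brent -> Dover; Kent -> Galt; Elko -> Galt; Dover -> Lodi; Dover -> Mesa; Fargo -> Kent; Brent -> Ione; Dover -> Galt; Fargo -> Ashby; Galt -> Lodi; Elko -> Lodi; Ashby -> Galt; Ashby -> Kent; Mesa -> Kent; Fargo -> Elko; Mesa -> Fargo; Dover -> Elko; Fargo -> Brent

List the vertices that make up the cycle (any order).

DFS with gray/black marking from Brent:
Brent gray
  Dover gray
    Elko gray
      Galt gray
        Lodi gray
        Lodi black
      Galt black
      Elko→Lodi: Lodi black — skip
    Elko black
    Mesa gray
      Fargo gray
        Ashby gray
          Ashby→Galt: Galt black — skip
          Kent gray
            Kent→Galt: Galt black — skip
          Kent black
        Ashby black
        Fargo→Elko: Elko black — skip
        Fargo→Brent: Brent is gray → back edge
Back edge closes the cycle Brent → Dover → Mesa → Fargo → Brent; its vertices are {Mesa, Brent, Dover, Fargo}.

Mesa, Brent, Dover, Fargo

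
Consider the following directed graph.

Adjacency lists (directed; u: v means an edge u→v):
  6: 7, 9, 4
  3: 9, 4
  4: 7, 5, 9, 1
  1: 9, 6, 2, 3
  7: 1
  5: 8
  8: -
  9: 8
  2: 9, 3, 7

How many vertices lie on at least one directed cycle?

6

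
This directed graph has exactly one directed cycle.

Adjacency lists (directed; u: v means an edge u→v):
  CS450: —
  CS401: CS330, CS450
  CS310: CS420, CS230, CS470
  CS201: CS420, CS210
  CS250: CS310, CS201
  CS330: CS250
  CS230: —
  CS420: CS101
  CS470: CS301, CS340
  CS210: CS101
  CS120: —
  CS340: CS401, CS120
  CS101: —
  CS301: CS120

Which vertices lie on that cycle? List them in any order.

CS250, CS310, CS330, CS340, CS401, CS470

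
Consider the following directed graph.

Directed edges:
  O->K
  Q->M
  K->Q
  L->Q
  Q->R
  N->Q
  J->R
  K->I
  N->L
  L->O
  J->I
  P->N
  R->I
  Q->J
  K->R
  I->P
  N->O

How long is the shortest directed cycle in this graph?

5

For each vertex v, BFS finds the shortest path from v back to v.
The shortest such closed walk is P → N → Q → J → I → P, length 5.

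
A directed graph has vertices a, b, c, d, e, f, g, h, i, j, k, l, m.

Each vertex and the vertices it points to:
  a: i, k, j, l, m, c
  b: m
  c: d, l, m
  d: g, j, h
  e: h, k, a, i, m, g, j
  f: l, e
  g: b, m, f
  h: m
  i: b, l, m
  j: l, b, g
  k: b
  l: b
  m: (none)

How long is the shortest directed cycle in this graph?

3

For each vertex v, BFS finds the shortest path from v back to v.
The shortest such closed walk is g → f → e → g, length 3.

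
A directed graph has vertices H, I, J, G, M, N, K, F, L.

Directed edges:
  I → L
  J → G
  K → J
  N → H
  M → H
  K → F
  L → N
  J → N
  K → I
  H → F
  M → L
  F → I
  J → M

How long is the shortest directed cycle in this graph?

5

For each vertex v, BFS finds the shortest path from v back to v.
The shortest such closed walk is I → L → N → H → F → I, length 5.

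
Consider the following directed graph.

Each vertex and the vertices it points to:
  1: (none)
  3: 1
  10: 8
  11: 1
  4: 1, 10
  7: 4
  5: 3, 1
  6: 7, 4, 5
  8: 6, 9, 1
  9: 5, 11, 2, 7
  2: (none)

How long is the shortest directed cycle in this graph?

4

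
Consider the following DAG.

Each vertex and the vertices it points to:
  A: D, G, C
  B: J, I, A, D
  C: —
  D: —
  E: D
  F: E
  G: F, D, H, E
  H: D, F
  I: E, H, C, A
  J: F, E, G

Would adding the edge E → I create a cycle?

Yes

Adding E→I creates a cycle iff I can already reach E.
Path from I: I → E.
So I → … → E → I is a cycle.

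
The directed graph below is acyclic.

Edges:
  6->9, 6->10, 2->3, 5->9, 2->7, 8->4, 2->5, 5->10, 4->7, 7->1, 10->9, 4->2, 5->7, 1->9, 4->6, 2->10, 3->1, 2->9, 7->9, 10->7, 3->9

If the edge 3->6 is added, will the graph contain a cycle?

Adding 3→6 creates a cycle iff 6 can already reach 3.
Explore from 6: no path reaches 3. The graph stays acyclic.

No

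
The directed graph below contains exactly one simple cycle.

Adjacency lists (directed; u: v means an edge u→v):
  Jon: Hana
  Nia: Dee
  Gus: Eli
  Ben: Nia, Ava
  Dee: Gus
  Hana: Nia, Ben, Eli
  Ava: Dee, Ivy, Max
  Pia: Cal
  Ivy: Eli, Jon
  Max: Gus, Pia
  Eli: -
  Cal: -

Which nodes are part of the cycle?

Ava, Ben, Ivy, Jon, Hana

DFS with gray/black marking from Ava:
Ava gray
  Dee gray
    Gus gray
      Eli gray
      Eli black
    Gus black
  Dee black
  Ivy gray
    Ivy→Eli: Eli black — skip
    Jon gray
      Hana gray
        Nia gray
          Nia→Dee: Dee black — skip
        Nia black
        Ben gray
          Ben→Nia: Nia black — skip
          Ben→Ava: Ava is gray → back edge
Back edge closes the cycle Ava → Ivy → Jon → Hana → Ben → Ava; its vertices are {Ava, Ben, Ivy, Jon, Hana}.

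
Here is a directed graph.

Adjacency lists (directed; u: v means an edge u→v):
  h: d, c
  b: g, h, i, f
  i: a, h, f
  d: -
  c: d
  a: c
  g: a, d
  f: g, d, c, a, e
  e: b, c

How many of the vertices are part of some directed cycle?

4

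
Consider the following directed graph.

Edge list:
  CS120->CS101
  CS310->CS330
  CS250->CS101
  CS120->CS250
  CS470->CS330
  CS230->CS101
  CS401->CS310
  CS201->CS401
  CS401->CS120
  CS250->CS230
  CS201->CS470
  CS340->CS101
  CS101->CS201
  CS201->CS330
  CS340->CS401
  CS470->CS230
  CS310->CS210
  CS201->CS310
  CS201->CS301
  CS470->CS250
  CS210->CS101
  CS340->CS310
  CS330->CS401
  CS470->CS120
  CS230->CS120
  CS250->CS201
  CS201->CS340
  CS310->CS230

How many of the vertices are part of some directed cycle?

11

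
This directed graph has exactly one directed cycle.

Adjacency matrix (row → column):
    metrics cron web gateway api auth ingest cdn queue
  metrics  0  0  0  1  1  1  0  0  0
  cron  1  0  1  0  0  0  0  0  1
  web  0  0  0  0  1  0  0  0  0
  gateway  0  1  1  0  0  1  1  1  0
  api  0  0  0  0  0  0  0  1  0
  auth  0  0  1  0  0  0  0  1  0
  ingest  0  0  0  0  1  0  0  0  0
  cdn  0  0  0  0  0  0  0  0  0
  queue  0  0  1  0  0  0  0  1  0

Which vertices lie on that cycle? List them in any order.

cron, gateway, metrics

DFS with gray/black marking from metrics:
metrics gray
  auth gray
    web gray
      api gray
        cdn gray
        cdn black
      api black
    web black
    auth→cdn: cdn black — skip
  auth black
  gateway gray
    gateway→web: web black — skip
    cron gray
      cron→web: web black — skip
      cron→metrics: metrics is gray → back edge
Back edge closes the cycle metrics → gateway → cron → metrics; its vertices are {cron, gateway, metrics}.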